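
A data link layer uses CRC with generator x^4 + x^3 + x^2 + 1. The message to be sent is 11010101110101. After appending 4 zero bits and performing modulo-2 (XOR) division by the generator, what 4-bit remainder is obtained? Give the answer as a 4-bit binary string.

Append 4 zeros: 110101011101010000. Divide by 11101 (XOR where the leading bit is 1):
  pos 0: 11010 XOR 11101 = 00111
  pos 2: 11110 XOR 11101 = 00011
  pos 5: 11111 XOR 11101 = 00010
  pos 8: 10010 XOR 11101 = 01111
  pos 9: 11111 XOR 11101 = 00010
  pos 12: 10000 XOR 11101 = 01101
  pos 13: 11010 XOR 11101 = 00111
Remainder (last 4 bits) = 0111. This is the CRC / FCS.

0111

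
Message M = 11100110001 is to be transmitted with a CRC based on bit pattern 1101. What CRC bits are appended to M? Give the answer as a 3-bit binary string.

Append 3 zeros: 11100110001000. Divide by 1101 (XOR where the leading bit is 1):
  pos 0: 1110 XOR 1101 = 0011
  pos 2: 1101 XOR 1101 = 0000
  pos 6: 1000 XOR 1101 = 0101
  pos 7: 1011 XOR 1101 = 0110
  pos 8: 1100 XOR 1101 = 0001
Remainder (last 3 bits) = 100. This is the CRC / FCS.

100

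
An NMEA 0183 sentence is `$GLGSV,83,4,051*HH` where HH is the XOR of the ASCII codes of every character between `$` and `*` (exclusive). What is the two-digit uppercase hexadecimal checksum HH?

XOR the ASCII codes of the payload characters:
  'G' = 0x47 → acc = 0x47
  'L' = 0x4C → acc = 0x0B
  'G' = 0x47 → acc = 0x4C
  'S' = 0x53 → acc = 0x1F
  'V' = 0x56 → acc = 0x49
  ',' = 0x2C → acc = 0x65
  '8' = 0x38 → acc = 0x5D
  '3' = 0x33 → acc = 0x6E
  ',' = 0x2C → acc = 0x42
  '4' = 0x34 → acc = 0x76
  ',' = 0x2C → acc = 0x5A
  '0' = 0x30 → acc = 0x6A
  '5' = 0x35 → acc = 0x5F
  '1' = 0x31 → acc = 0x6E
Checksum = 0x6E.

6E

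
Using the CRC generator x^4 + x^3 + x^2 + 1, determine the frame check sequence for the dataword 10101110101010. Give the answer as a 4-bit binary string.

1100

Append 4 zeros: 101011101010100000. Divide by 11101 (XOR where the leading bit is 1):
  pos 0: 10101 XOR 11101 = 01000
  pos 1: 10001 XOR 11101 = 01100
  pos 2: 11001 XOR 11101 = 00100
  pos 4: 10001 XOR 11101 = 01100
  pos 5: 11000 XOR 11101 = 00101
  pos 7: 10110 XOR 11101 = 01011
  pos 8: 10111 XOR 11101 = 01010
  pos 9: 10100 XOR 11101 = 01001
  pos 10: 10010 XOR 11101 = 01111
  pos 11: 11110 XOR 11101 = 00011
Remainder (last 4 bits) = 1100. This is the CRC / FCS.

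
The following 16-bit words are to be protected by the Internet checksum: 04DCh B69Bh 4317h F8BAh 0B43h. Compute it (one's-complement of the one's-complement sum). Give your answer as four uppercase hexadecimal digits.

One's-complement addition (fold any carry out of bit 15 back into bit 0):
  0x04DC + 0xB69B = 0x0BB77
  0xBB77 + 0x4317 = 0x0FE8E
  0xFE8E + 0xF8BA = 0x1F748 → wrap carry → 0xF749
  0xF749 + 0x0B43 = 0x1028C → wrap carry → 0x028D
One's-complement sum = 0x028D.
Checksum = ~0x028D & 0xFFFF = 0xFD72.

FD72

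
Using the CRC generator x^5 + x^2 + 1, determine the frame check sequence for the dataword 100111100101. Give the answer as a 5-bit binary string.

01110

Append 5 zeros: 10011110010100000. Divide by 100101 (XOR where the leading bit is 1):
  pos 0: 100111 XOR 100101 = 000010
  pos 4: 101001 XOR 100101 = 001100
  pos 6: 110001 XOR 100101 = 010100
  pos 7: 101000 XOR 100101 = 001101
  pos 9: 110100 XOR 100101 = 010001
  pos 10: 100010 XOR 100101 = 000111
Remainder (last 5 bits) = 01110. This is the CRC / FCS.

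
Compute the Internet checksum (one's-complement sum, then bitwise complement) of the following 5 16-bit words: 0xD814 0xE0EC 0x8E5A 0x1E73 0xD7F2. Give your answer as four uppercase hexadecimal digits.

C23D

One's-complement addition (fold any carry out of bit 15 back into bit 0):
  0xD814 + 0xE0EC = 0x1B900 → wrap carry → 0xB901
  0xB901 + 0x8E5A = 0x1475B → wrap carry → 0x475C
  0x475C + 0x1E73 = 0x065CF
  0x65CF + 0xD7F2 = 0x13DC1 → wrap carry → 0x3DC2
One's-complement sum = 0x3DC2.
Checksum = ~0x3DC2 & 0xFFFF = 0xC23D.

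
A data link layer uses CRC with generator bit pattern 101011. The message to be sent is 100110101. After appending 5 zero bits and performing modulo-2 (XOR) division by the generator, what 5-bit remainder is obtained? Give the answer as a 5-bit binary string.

Append 5 zeros: 10011010100000. Divide by 101011 (XOR where the leading bit is 1):
  pos 0: 100110 XOR 101011 = 001101
  pos 2: 110110 XOR 101011 = 011101
  pos 3: 111011 XOR 101011 = 010000
  pos 4: 100000 XOR 101011 = 001011
  pos 6: 101100 XOR 101011 = 000111
Remainder (last 5 bits) = 11100. This is the CRC / FCS.

11100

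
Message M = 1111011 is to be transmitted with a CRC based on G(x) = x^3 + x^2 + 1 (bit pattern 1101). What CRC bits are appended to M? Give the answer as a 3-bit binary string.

Append 3 zeros: 1111011000. Divide by 1101 (XOR where the leading bit is 1):
  pos 0: 1111 XOR 1101 = 0010
  pos 2: 1001 XOR 1101 = 0100
  pos 3: 1001 XOR 1101 = 0100
  pos 4: 1000 XOR 1101 = 0101
  pos 5: 1010 XOR 1101 = 0111
  pos 6: 1110 XOR 1101 = 0011
Remainder (last 3 bits) = 011. This is the CRC / FCS.

011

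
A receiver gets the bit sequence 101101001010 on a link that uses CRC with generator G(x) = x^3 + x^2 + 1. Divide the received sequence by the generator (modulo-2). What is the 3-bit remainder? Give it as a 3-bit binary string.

000

Modulo-2 division of 101101001010 by 1101:
  pos 0: 1011 XOR 1101 = 0110
  pos 1: 1100 XOR 1101 = 0001
  pos 4: 1100 XOR 1101 = 0001
  pos 7: 1101 XOR 1101 = 0000
Remainder = 000 (zero — the frame passes the CRC check).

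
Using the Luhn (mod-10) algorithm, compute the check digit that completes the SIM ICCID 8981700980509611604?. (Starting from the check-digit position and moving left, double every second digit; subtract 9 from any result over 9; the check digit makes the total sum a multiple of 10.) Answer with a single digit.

Partial digits right→left: 4 0 6 1 1 6 9 0 5 0 8 9 0 0 7 1 8 9 8
Double every second digit counting from the check-digit position (so the 1st, 3rd, 5th, ... of the partial from the right).
  doubled (with −9 where >9): 8 3 2 9 1 7 0 5 7 7 → sum 49
  kept as-is: 0 1 6 0 0 9 0 1 9 → sum 26
Total = 49 + 26 = 75.
Check digit = (10 − (75 mod 10)) mod 10 = 5.

5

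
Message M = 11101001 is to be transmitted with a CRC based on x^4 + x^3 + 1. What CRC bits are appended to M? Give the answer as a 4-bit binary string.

Append 4 zeros: 111010010000. Divide by 11001 (XOR where the leading bit is 1):
  pos 0: 11101 XOR 11001 = 00100
  pos 2: 10000 XOR 11001 = 01001
  pos 3: 10011 XOR 11001 = 01010
  pos 4: 10100 XOR 11001 = 01101
  pos 5: 11010 XOR 11001 = 00011
Remainder (last 4 bits) = 1100. This is the CRC / FCS.

1100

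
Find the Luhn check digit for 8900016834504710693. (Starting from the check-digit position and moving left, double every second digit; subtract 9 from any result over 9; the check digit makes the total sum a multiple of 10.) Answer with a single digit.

Partial digits right→left: 3 9 6 0 1 7 4 0 5 4 3 8 6 1 0 0 0 9 8
Double every second digit counting from the check-digit position (so the 1st, 3rd, 5th, ... of the partial from the right).
  doubled (with −9 where >9): 6 3 2 8 1 6 3 0 0 7 → sum 36
  kept as-is: 9 0 7 0 4 8 1 0 9 → sum 38
Total = 36 + 38 = 74.
Check digit = (10 − (74 mod 10)) mod 10 = 6.

6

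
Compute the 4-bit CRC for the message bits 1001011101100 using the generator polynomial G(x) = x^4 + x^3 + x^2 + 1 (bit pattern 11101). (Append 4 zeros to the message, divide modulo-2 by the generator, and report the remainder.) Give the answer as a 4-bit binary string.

Append 4 zeros: 10010111011000000. Divide by 11101 (XOR where the leading bit is 1):
  pos 0: 10010 XOR 11101 = 01111
  pos 1: 11111 XOR 11101 = 00010
  pos 4: 10110 XOR 11101 = 01011
  pos 5: 10111 XOR 11101 = 01010
  pos 6: 10101 XOR 11101 = 01000
  pos 7: 10000 XOR 11101 = 01101
  pos 8: 11010 XOR 11101 = 00111
  pos 10: 11100 XOR 11101 = 00001
Remainder (last 4 bits) = 0100. This is the CRC / FCS.

0100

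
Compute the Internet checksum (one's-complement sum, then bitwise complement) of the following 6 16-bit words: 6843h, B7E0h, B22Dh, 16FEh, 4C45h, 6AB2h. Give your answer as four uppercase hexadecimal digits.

One's-complement addition (fold any carry out of bit 15 back into bit 0):
  0x6843 + 0xB7E0 = 0x12023 → wrap carry → 0x2024
  0x2024 + 0xB22D = 0x0D251
  0xD251 + 0x16FE = 0x0E94F
  0xE94F + 0x4C45 = 0x13594 → wrap carry → 0x3595
  0x3595 + 0x6AB2 = 0x0A047
One's-complement sum = 0xA047.
Checksum = ~0xA047 & 0xFFFF = 0x5FB8.

5FB8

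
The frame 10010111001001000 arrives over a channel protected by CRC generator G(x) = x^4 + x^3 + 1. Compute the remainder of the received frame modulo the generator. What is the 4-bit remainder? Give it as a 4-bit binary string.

0001

Modulo-2 division of 10010111001001000 by 11001:
  pos 0: 10010 XOR 11001 = 01011
  pos 1: 10111 XOR 11001 = 01110
  pos 2: 11101 XOR 11001 = 00100
  pos 4: 10010 XOR 11001 = 01011
  pos 5: 10110 XOR 11001 = 01111
  pos 6: 11111 XOR 11001 = 00110
  pos 8: 11000 XOR 11001 = 00001
  pos 12: 11000 XOR 11001 = 00001
Remainder = 0001 (nonzero — an error is detected).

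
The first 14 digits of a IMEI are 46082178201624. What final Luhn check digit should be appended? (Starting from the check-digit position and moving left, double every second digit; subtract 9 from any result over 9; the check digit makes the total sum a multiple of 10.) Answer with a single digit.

Partial digits right→left: 4 2 6 1 0 2 8 7 1 2 8 0 6 4
Double every second digit counting from the check-digit position (so the 1st, 3rd, 5th, ... of the partial from the right).
  doubled (with −9 where >9): 8 3 0 7 2 7 3 → sum 30
  kept as-is: 2 1 2 7 2 0 4 → sum 18
Total = 30 + 18 = 48.
Check digit = (10 − (48 mod 10)) mod 10 = 2.

2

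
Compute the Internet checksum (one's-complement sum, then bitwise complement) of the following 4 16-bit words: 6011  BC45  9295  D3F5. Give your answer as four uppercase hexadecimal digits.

One's-complement addition (fold any carry out of bit 15 back into bit 0):
  0x6011 + 0xBC45 = 0x11C56 → wrap carry → 0x1C57
  0x1C57 + 0x9295 = 0x0AEEC
  0xAEEC + 0xD3F5 = 0x182E1 → wrap carry → 0x82E2
One's-complement sum = 0x82E2.
Checksum = ~0x82E2 & 0xFFFF = 0x7D1D.

7D1D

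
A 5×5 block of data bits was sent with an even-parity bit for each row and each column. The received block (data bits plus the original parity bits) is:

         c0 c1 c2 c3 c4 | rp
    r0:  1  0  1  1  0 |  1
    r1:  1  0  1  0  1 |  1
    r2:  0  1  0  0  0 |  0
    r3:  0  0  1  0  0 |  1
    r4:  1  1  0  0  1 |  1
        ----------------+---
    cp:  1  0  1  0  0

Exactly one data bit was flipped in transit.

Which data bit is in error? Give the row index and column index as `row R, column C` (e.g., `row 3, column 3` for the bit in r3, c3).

row 2, column 3

Recompute each row's even parity and compare to rp:
  r0: data parity 1, sent rp 1 → ok
  r1: data parity 1, sent rp 1 → ok
  r2: data parity 1, sent rp 0 → mismatch
  r3: data parity 1, sent rp 1 → ok
  r4: data parity 1, sent rp 1 → ok
Recompute each column's even parity and compare to cp:
  c0: data parity 1, sent cp 1 → ok
  c1: data parity 0, sent cp 0 → ok
  c2: data parity 1, sent cp 1 → ok
  c3: data parity 1, sent cp 0 → mismatch
  c4: data parity 0, sent cp 0 → ok
Exactly one row (r2) and one column (c3) fail → the flipped bit is at their intersection.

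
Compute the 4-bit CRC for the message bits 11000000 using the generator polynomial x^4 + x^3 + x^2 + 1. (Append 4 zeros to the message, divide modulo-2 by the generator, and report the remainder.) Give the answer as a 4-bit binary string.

0101

Append 4 zeros: 110000000000. Divide by 11101 (XOR where the leading bit is 1):
  pos 0: 11000 XOR 11101 = 00101
  pos 2: 10100 XOR 11101 = 01001
  pos 3: 10010 XOR 11101 = 01111
  pos 4: 11110 XOR 11101 = 00011
  pos 7: 11000 XOR 11101 = 00101
Remainder (last 4 bits) = 0101. This is the CRC / FCS.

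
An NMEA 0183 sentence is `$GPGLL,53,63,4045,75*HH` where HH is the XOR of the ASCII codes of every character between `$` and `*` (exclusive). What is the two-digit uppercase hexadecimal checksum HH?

XOR the ASCII codes of the payload characters:
  'G' = 0x47 → acc = 0x47
  'P' = 0x50 → acc = 0x17
  'G' = 0x47 → acc = 0x50
  'L' = 0x4C → acc = 0x1C
  'L' = 0x4C → acc = 0x50
  ',' = 0x2C → acc = 0x7C
  '5' = 0x35 → acc = 0x49
  '3' = 0x33 → acc = 0x7A
  ',' = 0x2C → acc = 0x56
  '6' = 0x36 → acc = 0x60
  '3' = 0x33 → acc = 0x53
  ',' = 0x2C → acc = 0x7F
  '4' = 0x34 → acc = 0x4B
  '0' = 0x30 → acc = 0x7B
  '4' = 0x34 → acc = 0x4F
  '5' = 0x35 → acc = 0x7A
  ',' = 0x2C → acc = 0x56
  '7' = 0x37 → acc = 0x61
  '5' = 0x35 → acc = 0x54
Checksum = 0x54.

54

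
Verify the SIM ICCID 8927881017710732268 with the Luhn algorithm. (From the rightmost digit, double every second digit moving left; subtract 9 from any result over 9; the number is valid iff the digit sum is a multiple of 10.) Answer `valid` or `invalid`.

valid

From the right, keep odd positions and double even positions (subtract 9 from any doubled value over 9):
  doubled (positions 2,4,...): 3 4 5 2 5 0 7 5 9 → sum 40
  kept (positions 1,3,...): 8 2 3 0 7 1 1 8 2 8 → sum 40
Total = 80.
80 mod 10 = 0, so the number is valid.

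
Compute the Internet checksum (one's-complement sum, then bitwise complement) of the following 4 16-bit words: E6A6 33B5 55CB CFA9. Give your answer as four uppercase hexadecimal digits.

One's-complement addition (fold any carry out of bit 15 back into bit 0):
  0xE6A6 + 0x33B5 = 0x11A5B → wrap carry → 0x1A5C
  0x1A5C + 0x55CB = 0x07027
  0x7027 + 0xCFA9 = 0x13FD0 → wrap carry → 0x3FD1
One's-complement sum = 0x3FD1.
Checksum = ~0x3FD1 & 0xFFFF = 0xC02E.

C02E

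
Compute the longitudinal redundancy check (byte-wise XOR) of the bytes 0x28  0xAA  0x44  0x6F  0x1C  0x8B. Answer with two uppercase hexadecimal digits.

XOR the bytes together:
  start with 0x28
  0x28 ⊕ 0xAA = 0x82
  0x82 ⊕ 0x44 = 0xC6
  0xC6 ⊕ 0x6F = 0xA9
  0xA9 ⊕ 0x1C = 0xB5
  0xB5 ⊕ 0x8B = 0x3E

3E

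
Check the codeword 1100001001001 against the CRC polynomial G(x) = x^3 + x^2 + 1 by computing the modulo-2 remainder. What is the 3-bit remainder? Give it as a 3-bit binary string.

Modulo-2 division of 1100001001001 by 1101:
  pos 0: 1100 XOR 1101 = 0001
  pos 3: 1001 XOR 1101 = 0100
  pos 4: 1000 XOR 1101 = 0101
  pos 5: 1010 XOR 1101 = 0111
  pos 6: 1111 XOR 1101 = 0010
  pos 8: 1000 XOR 1101 = 0101
  pos 9: 1011 XOR 1101 = 0110
Remainder = 110 (nonzero — an error is detected).

110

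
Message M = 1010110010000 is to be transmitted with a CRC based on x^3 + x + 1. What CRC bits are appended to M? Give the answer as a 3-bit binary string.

011

Append 3 zeros: 1010110010000000. Divide by 1011 (XOR where the leading bit is 1):
  pos 0: 1010 XOR 1011 = 0001
  pos 3: 1110 XOR 1011 = 0101
  pos 4: 1010 XOR 1011 = 0001
  pos 7: 1100 XOR 1011 = 0111
  pos 8: 1110 XOR 1011 = 0101
  pos 9: 1010 XOR 1011 = 0001
  pos 12: 1000 XOR 1011 = 0011
Remainder (last 3 bits) = 011. This is the CRC / FCS.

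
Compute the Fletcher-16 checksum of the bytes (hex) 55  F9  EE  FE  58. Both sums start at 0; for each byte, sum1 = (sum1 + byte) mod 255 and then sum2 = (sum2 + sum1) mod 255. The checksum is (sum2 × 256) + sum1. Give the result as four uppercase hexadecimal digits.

B595

Running sums (mod 255):
  after byte 0 (55): sum1=85, sum2=85
  after byte 1 (F9): sum1=79, sum2=164
  after byte 2 (EE): sum1=62, sum2=226
  after byte 3 (FE): sum1=61, sum2=32
  after byte 4 (58): sum1=149, sum2=181
Checksum = sum2·256 + sum1 = 181·256 + 149 = 46485 = 0xB595.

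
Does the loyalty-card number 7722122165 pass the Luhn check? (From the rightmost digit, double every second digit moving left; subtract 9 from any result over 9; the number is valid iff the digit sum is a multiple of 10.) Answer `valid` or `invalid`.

From the right, keep odd positions and double even positions (subtract 9 from any doubled value over 9):
  doubled (positions 2,4,...): 3 4 2 4 5 → sum 18
  kept (positions 1,3,...): 5 1 2 2 7 → sum 17
Total = 35.
35 mod 10 = 5, so the number is invalid.

invalid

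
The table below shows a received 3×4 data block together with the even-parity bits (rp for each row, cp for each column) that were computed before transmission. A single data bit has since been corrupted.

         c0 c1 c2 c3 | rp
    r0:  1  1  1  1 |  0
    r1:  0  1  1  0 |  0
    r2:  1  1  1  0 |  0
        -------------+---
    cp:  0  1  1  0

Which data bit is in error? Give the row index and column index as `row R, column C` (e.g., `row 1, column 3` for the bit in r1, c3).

Recompute each row's even parity and compare to rp:
  r0: data parity 0, sent rp 0 → ok
  r1: data parity 0, sent rp 0 → ok
  r2: data parity 1, sent rp 0 → mismatch
Recompute each column's even parity and compare to cp:
  c0: data parity 0, sent cp 0 → ok
  c1: data parity 1, sent cp 1 → ok
  c2: data parity 1, sent cp 1 → ok
  c3: data parity 1, sent cp 0 → mismatch
Exactly one row (r2) and one column (c3) fail → the flipped bit is at their intersection.

row 2, column 3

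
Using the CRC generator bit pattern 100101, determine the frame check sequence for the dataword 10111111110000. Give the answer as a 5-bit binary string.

Append 5 zeros: 1011111111000000000. Divide by 100101 (XOR where the leading bit is 1):
  pos 0: 101111 XOR 100101 = 001010
  pos 2: 101011 XOR 100101 = 001110
  pos 4: 111011 XOR 100101 = 011110
  pos 5: 111100 XOR 100101 = 011001
  pos 6: 110010 XOR 100101 = 010111
  pos 7: 101110 XOR 100101 = 001011
  pos 9: 101100 XOR 100101 = 001001
  pos 11: 100100 XOR 100101 = 000001
Remainder (last 5 bits) = 00100. This is the CRC / FCS.

00100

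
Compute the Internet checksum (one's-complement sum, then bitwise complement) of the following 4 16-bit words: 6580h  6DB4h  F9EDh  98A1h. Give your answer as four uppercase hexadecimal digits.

One's-complement addition (fold any carry out of bit 15 back into bit 0):
  0x6580 + 0x6DB4 = 0x0D334
  0xD334 + 0xF9ED = 0x1CD21 → wrap carry → 0xCD22
  0xCD22 + 0x98A1 = 0x165C3 → wrap carry → 0x65C4
One's-complement sum = 0x65C4.
Checksum = ~0x65C4 & 0xFFFF = 0x9A3B.

9A3B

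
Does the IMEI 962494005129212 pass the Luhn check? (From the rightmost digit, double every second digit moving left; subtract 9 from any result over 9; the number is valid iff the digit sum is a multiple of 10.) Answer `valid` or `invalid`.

From the right, keep odd positions and double even positions (subtract 9 from any doubled value over 9):
  doubled (positions 2,4,...): 2 9 2 0 8 8 3 → sum 32
  kept (positions 1,3,...): 2 2 2 5 0 9 2 9 → sum 31
Total = 63.
63 mod 10 = 3, so the number is invalid.

invalid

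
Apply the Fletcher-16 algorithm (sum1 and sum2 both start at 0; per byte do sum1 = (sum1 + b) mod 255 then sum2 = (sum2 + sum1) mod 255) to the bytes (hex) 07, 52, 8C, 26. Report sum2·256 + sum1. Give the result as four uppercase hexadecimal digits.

520C

Running sums (mod 255):
  after byte 0 (07): sum1=7, sum2=7
  after byte 1 (52): sum1=89, sum2=96
  after byte 2 (8C): sum1=229, sum2=70
  after byte 3 (26): sum1=12, sum2=82
Checksum = sum2·256 + sum1 = 82·256 + 12 = 21004 = 0x520C.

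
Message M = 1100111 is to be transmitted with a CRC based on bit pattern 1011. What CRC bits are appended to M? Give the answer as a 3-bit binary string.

Append 3 zeros: 1100111000. Divide by 1011 (XOR where the leading bit is 1):
  pos 0: 1100 XOR 1011 = 0111
  pos 1: 1111 XOR 1011 = 0100
  pos 2: 1001 XOR 1011 = 0010
  pos 4: 1010 XOR 1011 = 0001
Remainder (last 3 bits) = 100. This is the CRC / FCS.

100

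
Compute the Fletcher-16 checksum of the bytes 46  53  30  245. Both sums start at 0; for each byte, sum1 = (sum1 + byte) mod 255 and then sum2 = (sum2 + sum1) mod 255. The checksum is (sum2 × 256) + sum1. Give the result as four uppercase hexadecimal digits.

Running sums (mod 255):
  after byte 0 (46): sum1=46, sum2=46
  after byte 1 (53): sum1=99, sum2=145
  after byte 2 (30): sum1=129, sum2=19
  after byte 3 (245): sum1=119, sum2=138
Checksum = sum2·256 + sum1 = 138·256 + 119 = 35447 = 0x8A77.

8A77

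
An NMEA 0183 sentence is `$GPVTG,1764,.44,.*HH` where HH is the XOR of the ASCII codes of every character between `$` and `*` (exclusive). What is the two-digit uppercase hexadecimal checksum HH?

XOR the ASCII codes of the payload characters:
  'G' = 0x47 → acc = 0x47
  'P' = 0x50 → acc = 0x17
  'V' = 0x56 → acc = 0x41
  'T' = 0x54 → acc = 0x15
  'G' = 0x47 → acc = 0x52
  ',' = 0x2C → acc = 0x7E
  '1' = 0x31 → acc = 0x4F
  '7' = 0x37 → acc = 0x78
  '6' = 0x36 → acc = 0x4E
  '4' = 0x34 → acc = 0x7A
  ',' = 0x2C → acc = 0x56
  '.' = 0x2E → acc = 0x78
  '4' = 0x34 → acc = 0x4C
  '4' = 0x34 → acc = 0x78
  ',' = 0x2C → acc = 0x54
  '.' = 0x2E → acc = 0x7A
Checksum = 0x7A.

7A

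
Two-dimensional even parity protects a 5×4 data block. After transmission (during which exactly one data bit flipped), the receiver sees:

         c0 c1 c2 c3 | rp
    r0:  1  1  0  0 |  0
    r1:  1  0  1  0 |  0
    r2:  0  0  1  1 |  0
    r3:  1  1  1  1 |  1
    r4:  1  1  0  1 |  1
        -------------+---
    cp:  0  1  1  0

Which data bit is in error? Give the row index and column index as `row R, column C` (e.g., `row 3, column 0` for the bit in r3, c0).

row 3, column 3

Recompute each row's even parity and compare to rp:
  r0: data parity 0, sent rp 0 → ok
  r1: data parity 0, sent rp 0 → ok
  r2: data parity 0, sent rp 0 → ok
  r3: data parity 0, sent rp 1 → mismatch
  r4: data parity 1, sent rp 1 → ok
Recompute each column's even parity and compare to cp:
  c0: data parity 0, sent cp 0 → ok
  c1: data parity 1, sent cp 1 → ok
  c2: data parity 1, sent cp 1 → ok
  c3: data parity 1, sent cp 0 → mismatch
Exactly one row (r3) and one column (c3) fail → the flipped bit is at their intersection.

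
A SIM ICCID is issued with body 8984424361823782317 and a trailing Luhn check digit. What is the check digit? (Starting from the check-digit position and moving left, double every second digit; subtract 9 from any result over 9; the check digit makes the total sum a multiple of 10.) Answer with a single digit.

Partial digits right→left: 7 1 3 2 8 7 3 2 8 1 6 3 4 2 4 4 8 9 8
Double every second digit counting from the check-digit position (so the 1st, 3rd, 5th, ... of the partial from the right).
  doubled (with −9 where >9): 5 6 7 6 7 3 8 8 7 7 → sum 64
  kept as-is: 1 2 7 2 1 3 2 4 9 → sum 31
Total = 64 + 31 = 95.
Check digit = (10 − (95 mod 10)) mod 10 = 5.

5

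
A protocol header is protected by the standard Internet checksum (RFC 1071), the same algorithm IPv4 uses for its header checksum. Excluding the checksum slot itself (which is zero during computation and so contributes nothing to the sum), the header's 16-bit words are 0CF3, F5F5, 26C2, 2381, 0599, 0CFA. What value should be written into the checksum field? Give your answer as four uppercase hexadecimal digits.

One's-complement addition (fold any carry out of bit 15 back into bit 0):
  0x0CF3 + 0xF5F5 = 0x102E8 → wrap carry → 0x02E9
  0x02E9 + 0x26C2 = 0x029AB
  0x29AB + 0x2381 = 0x04D2C
  0x4D2C + 0x0599 = 0x052C5
  0x52C5 + 0x0CFA = 0x05FBF
One's-complement sum = 0x5FBF.
Checksum = ~0x5FBF & 0xFFFF = 0xA040.

A040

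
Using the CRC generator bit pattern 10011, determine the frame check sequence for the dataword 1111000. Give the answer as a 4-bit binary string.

0011

Append 4 zeros: 11110000000. Divide by 10011 (XOR where the leading bit is 1):
  pos 0: 11110 XOR 10011 = 01101
  pos 1: 11010 XOR 10011 = 01001
  pos 2: 10010 XOR 10011 = 00001
  pos 6: 10000 XOR 10011 = 00011
Remainder (last 4 bits) = 0011. This is the CRC / FCS.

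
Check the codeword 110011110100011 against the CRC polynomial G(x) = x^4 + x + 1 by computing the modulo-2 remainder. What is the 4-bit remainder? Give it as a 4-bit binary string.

0010

Modulo-2 division of 110011110100011 by 10011:
  pos 0: 11001 XOR 10011 = 01010
  pos 1: 10101 XOR 10011 = 00110
  pos 3: 11011 XOR 10011 = 01000
  pos 4: 10000 XOR 10011 = 00011
  pos 7: 11100 XOR 10011 = 01111
  pos 8: 11110 XOR 10011 = 01101
  pos 9: 11011 XOR 10011 = 01000
  pos 10: 10001 XOR 10011 = 00010
Remainder = 0010 (nonzero — an error is detected).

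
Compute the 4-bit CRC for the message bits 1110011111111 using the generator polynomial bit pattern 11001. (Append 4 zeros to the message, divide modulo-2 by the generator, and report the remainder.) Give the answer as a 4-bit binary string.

Append 4 zeros: 11100111111110000. Divide by 11001 (XOR where the leading bit is 1):
  pos 0: 11100 XOR 11001 = 00101
  pos 2: 10111 XOR 11001 = 01110
  pos 3: 11101 XOR 11001 = 00100
  pos 5: 10011 XOR 11001 = 01010
  pos 6: 10101 XOR 11001 = 01100
  pos 7: 11001 XOR 11001 = 00000
  pos 12: 10000 XOR 11001 = 01001
Remainder (last 4 bits) = 1001. This is the CRC / FCS.

1001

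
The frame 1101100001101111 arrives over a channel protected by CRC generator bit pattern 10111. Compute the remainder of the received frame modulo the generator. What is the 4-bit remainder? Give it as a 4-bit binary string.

0000

Modulo-2 division of 1101100001101111 by 10111:
  pos 0: 11011 XOR 10111 = 01100
  pos 1: 11000 XOR 10111 = 01111
  pos 2: 11110 XOR 10111 = 01001
  pos 3: 10010 XOR 10111 = 00101
  pos 5: 10101 XOR 10111 = 00010
  pos 8: 10101 XOR 10111 = 00010
  pos 11: 10111 XOR 10111 = 00000
Remainder = 0000 (zero — the frame passes the CRC check).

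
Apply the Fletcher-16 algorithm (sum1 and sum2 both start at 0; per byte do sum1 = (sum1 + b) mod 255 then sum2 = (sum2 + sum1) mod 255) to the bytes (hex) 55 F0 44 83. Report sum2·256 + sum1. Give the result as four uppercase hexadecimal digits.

340E

Running sums (mod 255):
  after byte 0 (55): sum1=85, sum2=85
  after byte 1 (F0): sum1=70, sum2=155
  after byte 2 (44): sum1=138, sum2=38
  after byte 3 (83): sum1=14, sum2=52
Checksum = sum2·256 + sum1 = 52·256 + 14 = 13326 = 0x340E.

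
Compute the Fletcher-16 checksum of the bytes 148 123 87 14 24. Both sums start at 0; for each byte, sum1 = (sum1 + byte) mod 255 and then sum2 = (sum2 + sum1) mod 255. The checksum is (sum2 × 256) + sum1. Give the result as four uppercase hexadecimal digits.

Running sums (mod 255):
  after byte 0 (148): sum1=148, sum2=148
  after byte 1 (123): sum1=16, sum2=164
  after byte 2 (87): sum1=103, sum2=12
  after byte 3 (14): sum1=117, sum2=129
  after byte 4 (24): sum1=141, sum2=15
Checksum = sum2·256 + sum1 = 15·256 + 141 = 3981 = 0x0F8D.

0F8D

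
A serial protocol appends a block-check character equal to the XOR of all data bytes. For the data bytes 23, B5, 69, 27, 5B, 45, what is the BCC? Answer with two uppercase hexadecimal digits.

XOR the bytes together:
  start with 0x23
  0x23 ⊕ 0xB5 = 0x96
  0x96 ⊕ 0x69 = 0xFF
  0xFF ⊕ 0x27 = 0xD8
  0xD8 ⊕ 0x5B = 0x83
  0x83 ⊕ 0x45 = 0xC6

C6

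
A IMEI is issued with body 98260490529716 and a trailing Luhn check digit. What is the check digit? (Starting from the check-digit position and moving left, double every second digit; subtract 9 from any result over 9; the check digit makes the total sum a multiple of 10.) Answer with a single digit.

5

Partial digits right→left: 6 1 7 9 2 5 0 9 4 0 6 2 8 9
Double every second digit counting from the check-digit position (so the 1st, 3rd, 5th, ... of the partial from the right).
  doubled (with −9 where >9): 3 5 4 0 8 3 7 → sum 30
  kept as-is: 1 9 5 9 0 2 9 → sum 35
Total = 30 + 35 = 65.
Check digit = (10 − (65 mod 10)) mod 10 = 5.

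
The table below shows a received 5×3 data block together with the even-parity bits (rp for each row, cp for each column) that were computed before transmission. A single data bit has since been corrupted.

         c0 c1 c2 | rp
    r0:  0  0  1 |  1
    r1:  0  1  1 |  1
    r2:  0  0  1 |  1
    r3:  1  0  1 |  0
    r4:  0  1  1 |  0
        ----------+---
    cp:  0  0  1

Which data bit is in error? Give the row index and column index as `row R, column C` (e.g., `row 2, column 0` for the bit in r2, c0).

row 1, column 0

Recompute each row's even parity and compare to rp:
  r0: data parity 1, sent rp 1 → ok
  r1: data parity 0, sent rp 1 → mismatch
  r2: data parity 1, sent rp 1 → ok
  r3: data parity 0, sent rp 0 → ok
  r4: data parity 0, sent rp 0 → ok
Recompute each column's even parity and compare to cp:
  c0: data parity 1, sent cp 0 → mismatch
  c1: data parity 0, sent cp 0 → ok
  c2: data parity 1, sent cp 1 → ok
Exactly one row (r1) and one column (c0) fail → the flipped bit is at their intersection.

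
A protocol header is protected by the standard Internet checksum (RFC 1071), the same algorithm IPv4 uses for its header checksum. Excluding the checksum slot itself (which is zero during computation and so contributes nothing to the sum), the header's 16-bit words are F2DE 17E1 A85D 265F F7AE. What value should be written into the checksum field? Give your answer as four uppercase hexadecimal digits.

One's-complement addition (fold any carry out of bit 15 back into bit 0):
  0xF2DE + 0x17E1 = 0x10ABF → wrap carry → 0x0AC0
  0x0AC0 + 0xA85D = 0x0B31D
  0xB31D + 0x265F = 0x0D97C
  0xD97C + 0xF7AE = 0x1D12A → wrap carry → 0xD12B
One's-complement sum = 0xD12B.
Checksum = ~0xD12B & 0xFFFF = 0x2ED4.

2ED4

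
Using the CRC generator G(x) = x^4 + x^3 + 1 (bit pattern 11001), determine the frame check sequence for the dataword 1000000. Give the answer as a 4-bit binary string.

Append 4 zeros: 10000000000. Divide by 11001 (XOR where the leading bit is 1):
  pos 0: 10000 XOR 11001 = 01001
  pos 1: 10010 XOR 11001 = 01011
  pos 2: 10110 XOR 11001 = 01111
  pos 3: 11110 XOR 11001 = 00111
  pos 5: 11100 XOR 11001 = 00101
Remainder (last 4 bits) = 1010. This is the CRC / FCS.

1010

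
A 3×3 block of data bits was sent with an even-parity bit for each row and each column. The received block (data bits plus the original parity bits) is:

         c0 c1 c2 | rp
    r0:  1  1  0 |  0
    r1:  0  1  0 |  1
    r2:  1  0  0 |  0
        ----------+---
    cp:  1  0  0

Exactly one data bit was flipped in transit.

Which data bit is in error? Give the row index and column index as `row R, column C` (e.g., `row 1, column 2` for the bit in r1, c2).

Recompute each row's even parity and compare to rp:
  r0: data parity 0, sent rp 0 → ok
  r1: data parity 1, sent rp 1 → ok
  r2: data parity 1, sent rp 0 → mismatch
Recompute each column's even parity and compare to cp:
  c0: data parity 0, sent cp 1 → mismatch
  c1: data parity 0, sent cp 0 → ok
  c2: data parity 0, sent cp 0 → ok
Exactly one row (r2) and one column (c0) fail → the flipped bit is at their intersection.

row 2, column 0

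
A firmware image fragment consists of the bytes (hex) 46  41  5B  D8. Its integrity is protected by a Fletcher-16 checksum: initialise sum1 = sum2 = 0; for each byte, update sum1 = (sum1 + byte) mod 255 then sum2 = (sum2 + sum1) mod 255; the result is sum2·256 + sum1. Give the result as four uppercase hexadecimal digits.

Running sums (mod 255):
  after byte 0 (46): sum1=70, sum2=70
  after byte 1 (41): sum1=135, sum2=205
  after byte 2 (5B): sum1=226, sum2=176
  after byte 3 (D8): sum1=187, sum2=108
Checksum = sum2·256 + sum1 = 108·256 + 187 = 27835 = 0x6CBB.

6CBB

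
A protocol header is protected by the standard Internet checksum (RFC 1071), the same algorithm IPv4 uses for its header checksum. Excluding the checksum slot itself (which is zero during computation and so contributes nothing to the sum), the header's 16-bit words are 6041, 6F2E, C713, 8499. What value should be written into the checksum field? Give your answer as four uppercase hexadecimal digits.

One's-complement addition (fold any carry out of bit 15 back into bit 0):
  0x6041 + 0x6F2E = 0x0CF6F
  0xCF6F + 0xC713 = 0x19682 → wrap carry → 0x9683
  0x9683 + 0x8499 = 0x11B1C → wrap carry → 0x1B1D
One's-complement sum = 0x1B1D.
Checksum = ~0x1B1D & 0xFFFF = 0xE4E2.

E4E2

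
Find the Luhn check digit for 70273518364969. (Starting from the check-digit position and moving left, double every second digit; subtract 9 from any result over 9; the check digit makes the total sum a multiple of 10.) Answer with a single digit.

0

Partial digits right→left: 9 6 9 4 6 3 8 1 5 3 7 2 0 7
Double every second digit counting from the check-digit position (so the 1st, 3rd, 5th, ... of the partial from the right).
  doubled (with −9 where >9): 9 9 3 7 1 5 0 → sum 34
  kept as-is: 6 4 3 1 3 2 7 → sum 26
Total = 34 + 26 = 60.
Check digit = (10 − (60 mod 10)) mod 10 = 0.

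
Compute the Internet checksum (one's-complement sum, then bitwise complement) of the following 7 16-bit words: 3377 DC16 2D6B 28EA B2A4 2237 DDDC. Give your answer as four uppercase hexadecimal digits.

One's-complement addition (fold any carry out of bit 15 back into bit 0):
  0x3377 + 0xDC16 = 0x10F8D → wrap carry → 0x0F8E
  0x0F8E + 0x2D6B = 0x03CF9
  0x3CF9 + 0x28EA = 0x065E3
  0x65E3 + 0xB2A4 = 0x11887 → wrap carry → 0x1888
  0x1888 + 0x2237 = 0x03ABF
  0x3ABF + 0xDDDC = 0x1189B → wrap carry → 0x189C
One's-complement sum = 0x189C.
Checksum = ~0x189C & 0xFFFF = 0xE763.

E763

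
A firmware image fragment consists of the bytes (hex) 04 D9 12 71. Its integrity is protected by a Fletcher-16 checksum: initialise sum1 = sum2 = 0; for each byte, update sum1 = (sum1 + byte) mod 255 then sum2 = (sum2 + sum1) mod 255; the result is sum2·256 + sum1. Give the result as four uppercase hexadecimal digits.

3361

Running sums (mod 255):
  after byte 0 (04): sum1=4, sum2=4
  after byte 1 (D9): sum1=221, sum2=225
  after byte 2 (12): sum1=239, sum2=209
  after byte 3 (71): sum1=97, sum2=51
Checksum = sum2·256 + sum1 = 51·256 + 97 = 13153 = 0x3361.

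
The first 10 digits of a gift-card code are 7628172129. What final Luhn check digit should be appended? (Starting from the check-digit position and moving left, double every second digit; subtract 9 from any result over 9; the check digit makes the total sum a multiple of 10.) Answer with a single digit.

0

Partial digits right→left: 9 2 1 2 7 1 8 2 6 7
Double every second digit counting from the check-digit position (so the 1st, 3rd, 5th, ... of the partial from the right).
  doubled (with −9 where >9): 9 2 5 7 3 → sum 26
  kept as-is: 2 2 1 2 7 → sum 14
Total = 26 + 14 = 40.
Check digit = (10 − (40 mod 10)) mod 10 = 0.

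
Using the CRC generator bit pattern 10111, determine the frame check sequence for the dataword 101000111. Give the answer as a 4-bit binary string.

Append 4 zeros: 1010001110000. Divide by 10111 (XOR where the leading bit is 1):
  pos 0: 10100 XOR 10111 = 00011
  pos 3: 11011 XOR 10111 = 01100
  pos 4: 11001 XOR 10111 = 01110
  pos 5: 11100 XOR 10111 = 01011
  pos 6: 10110 XOR 10111 = 00001
Remainder (last 4 bits) = 0100. This is the CRC / FCS.

0100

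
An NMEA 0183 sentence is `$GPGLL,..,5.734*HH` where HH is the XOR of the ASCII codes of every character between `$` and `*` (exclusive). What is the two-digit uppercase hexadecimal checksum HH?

XOR the ASCII codes of the payload characters:
  'G' = 0x47 → acc = 0x47
  'P' = 0x50 → acc = 0x17
  'G' = 0x47 → acc = 0x50
  'L' = 0x4C → acc = 0x1C
  'L' = 0x4C → acc = 0x50
  ',' = 0x2C → acc = 0x7C
  '.' = 0x2E → acc = 0x52
  '.' = 0x2E → acc = 0x7C
  ',' = 0x2C → acc = 0x50
  '5' = 0x35 → acc = 0x65
  '.' = 0x2E → acc = 0x4B
  '7' = 0x37 → acc = 0x7C
  '3' = 0x33 → acc = 0x4F
  '4' = 0x34 → acc = 0x7B
Checksum = 0x7B.

7B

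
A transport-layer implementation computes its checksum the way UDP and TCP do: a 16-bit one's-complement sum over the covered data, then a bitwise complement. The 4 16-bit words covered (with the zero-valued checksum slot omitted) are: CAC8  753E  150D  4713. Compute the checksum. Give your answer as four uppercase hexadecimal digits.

One's-complement addition (fold any carry out of bit 15 back into bit 0):
  0xCAC8 + 0x753E = 0x14006 → wrap carry → 0x4007
  0x4007 + 0x150D = 0x05514
  0x5514 + 0x4713 = 0x09C27
One's-complement sum = 0x9C27.
Checksum = ~0x9C27 & 0xFFFF = 0x63D8.

63D8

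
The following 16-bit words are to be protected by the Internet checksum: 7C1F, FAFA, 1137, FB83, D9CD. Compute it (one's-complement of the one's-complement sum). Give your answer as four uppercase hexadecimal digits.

A25C

One's-complement addition (fold any carry out of bit 15 back into bit 0):
  0x7C1F + 0xFAFA = 0x17719 → wrap carry → 0x771A
  0x771A + 0x1137 = 0x08851
  0x8851 + 0xFB83 = 0x183D4 → wrap carry → 0x83D5
  0x83D5 + 0xD9CD = 0x15DA2 → wrap carry → 0x5DA3
One's-complement sum = 0x5DA3.
Checksum = ~0x5DA3 & 0xFFFF = 0xA25C.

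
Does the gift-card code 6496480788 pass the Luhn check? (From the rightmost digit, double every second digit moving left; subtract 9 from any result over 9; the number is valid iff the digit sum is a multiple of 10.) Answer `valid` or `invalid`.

valid

From the right, keep odd positions and double even positions (subtract 9 from any doubled value over 9):
  doubled (positions 2,4,...): 7 0 8 9 3 → sum 27
  kept (positions 1,3,...): 8 7 8 6 4 → sum 33
Total = 60.
60 mod 10 = 0, so the number is valid.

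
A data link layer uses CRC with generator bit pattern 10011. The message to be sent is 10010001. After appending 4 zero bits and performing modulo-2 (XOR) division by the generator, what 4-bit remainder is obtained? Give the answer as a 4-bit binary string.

Append 4 zeros: 100100010000. Divide by 10011 (XOR where the leading bit is 1):
  pos 0: 10010 XOR 10011 = 00001
  pos 4: 10010 XOR 10011 = 00001
Remainder (last 4 bits) = 1000. This is the CRC / FCS.

1000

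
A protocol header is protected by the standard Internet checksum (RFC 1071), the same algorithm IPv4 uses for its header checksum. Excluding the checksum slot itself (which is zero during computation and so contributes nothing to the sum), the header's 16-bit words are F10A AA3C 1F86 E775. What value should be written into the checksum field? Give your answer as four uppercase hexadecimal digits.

One's-complement addition (fold any carry out of bit 15 back into bit 0):
  0xF10A + 0xAA3C = 0x19B46 → wrap carry → 0x9B47
  0x9B47 + 0x1F86 = 0x0BACD
  0xBACD + 0xE775 = 0x1A242 → wrap carry → 0xA243
One's-complement sum = 0xA243.
Checksum = ~0xA243 & 0xFFFF = 0x5DBC.

5DBC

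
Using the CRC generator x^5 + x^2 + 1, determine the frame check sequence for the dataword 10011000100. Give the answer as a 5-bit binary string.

Append 5 zeros: 1001100010000000. Divide by 100101 (XOR where the leading bit is 1):
  pos 0: 100110 XOR 100101 = 000011
  pos 4: 110010 XOR 100101 = 010111
  pos 5: 101110 XOR 100101 = 001011
  pos 7: 101100 XOR 100101 = 001001
  pos 9: 100100 XOR 100101 = 000001
Remainder (last 5 bits) = 00010. This is the CRC / FCS.

00010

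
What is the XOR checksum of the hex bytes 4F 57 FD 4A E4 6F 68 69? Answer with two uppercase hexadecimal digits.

25

XOR the bytes together:
  start with 0x4F
  0x4F ⊕ 0x57 = 0x18
  0x18 ⊕ 0xFD = 0xE5
  0xE5 ⊕ 0x4A = 0xAF
  0xAF ⊕ 0xE4 = 0x4B
  0x4B ⊕ 0x6F = 0x24
  0x24 ⊕ 0x68 = 0x4C
  0x4C ⊕ 0x69 = 0x25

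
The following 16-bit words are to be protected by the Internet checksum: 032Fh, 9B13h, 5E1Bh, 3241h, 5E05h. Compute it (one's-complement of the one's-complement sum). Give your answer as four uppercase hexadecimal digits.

One's-complement addition (fold any carry out of bit 15 back into bit 0):
  0x032F + 0x9B13 = 0x09E42
  0x9E42 + 0x5E1B = 0x0FC5D
  0xFC5D + 0x3241 = 0x12E9E → wrap carry → 0x2E9F
  0x2E9F + 0x5E05 = 0x08CA4
One's-complement sum = 0x8CA4.
Checksum = ~0x8CA4 & 0xFFFF = 0x735B.

735B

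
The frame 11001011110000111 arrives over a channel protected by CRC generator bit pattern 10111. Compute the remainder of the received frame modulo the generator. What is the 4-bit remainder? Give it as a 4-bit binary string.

Modulo-2 division of 11001011110000111 by 10111:
  pos 0: 11001 XOR 10111 = 01110
  pos 1: 11100 XOR 10111 = 01011
  pos 2: 10111 XOR 10111 = 00000
  pos 7: 11100 XOR 10111 = 01011
  pos 8: 10110 XOR 10111 = 00001
  pos 12: 10111 XOR 10111 = 00000
Remainder = 0000 (zero — the frame passes the CRC check).

0000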